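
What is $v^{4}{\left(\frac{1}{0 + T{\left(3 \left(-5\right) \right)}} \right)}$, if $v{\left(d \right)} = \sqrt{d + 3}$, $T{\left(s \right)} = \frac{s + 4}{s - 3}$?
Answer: $\frac{2601}{121} \approx 21.496$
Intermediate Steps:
$T{\left(s \right)} = \frac{4 + s}{-3 + s}$
$v{\left(d \right)} = \sqrt{3 + d}$
$v^{4}{\left(\frac{1}{0 + T{\left(3 \left(-5\right) \right)}} \right)} = \left(\sqrt{3 + \frac{1}{0 + \frac{4 + 3 \left(-5\right)}{-3 + 3 \left(-5\right)}}}\right)^{4} = \left(\sqrt{3 + \frac{1}{0 + \frac{4 - 15}{-3 - 15}}}\right)^{4} = \left(\sqrt{3 + \frac{1}{0 + \frac{1}{-18} \left(-11\right)}}\right)^{4} = \left(\sqrt{3 + \frac{1}{0 - - \frac{11}{18}}}\right)^{4} = \left(\sqrt{3 + \frac{1}{0 + \frac{11}{18}}}\right)^{4} = \left(\sqrt{3 + \frac{1}{\frac{11}{18}}}\right)^{4} = \left(\sqrt{3 + \frac{18}{11}}\right)^{4} = \left(\sqrt{\frac{51}{11}}\right)^{4} = \left(\frac{\sqrt{561}}{11}\right)^{4} = \frac{2601}{121}$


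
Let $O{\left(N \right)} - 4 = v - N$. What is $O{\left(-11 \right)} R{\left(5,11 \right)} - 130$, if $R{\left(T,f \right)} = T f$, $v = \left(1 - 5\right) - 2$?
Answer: $365$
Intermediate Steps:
$v = -6$ ($v = -4 - 2 = -6$)
$O{\left(N \right)} = -2 - N$ ($O{\left(N \right)} = 4 - \left(6 + N\right) = -2 - N$)
$O{\left(-11 \right)} R{\left(5,11 \right)} - 130 = \left(-2 - -11\right) 5 \cdot 11 - 130 = \left(-2 + 11\right) 55 - 130 = 9 \cdot 55 - 130 = 495 - 130 = 365$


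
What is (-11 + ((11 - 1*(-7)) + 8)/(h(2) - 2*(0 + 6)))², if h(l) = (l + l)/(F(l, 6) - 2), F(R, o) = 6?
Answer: 21609/121 ≈ 178.59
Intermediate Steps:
h(l) = l/2 (h(l) = (l + l)/(6 - 2) = (2*l)/4 = (2*l)*(¼) = l/2)
(-11 + ((11 - 1*(-7)) + 8)/(h(2) - 2*(0 + 6)))² = (-11 + ((11 - 1*(-7)) + 8)/((½)*2 - 2*(0 + 6)))² = (-11 + ((11 + 7) + 8)/(1 - 2*6))² = (-11 + (18 + 8)/(1 - 12))² = (-11 + 26/(-11))² = (-11 + 26*(-1/11))² = (-11 - 26/11)² = (-147/11)² = 21609/121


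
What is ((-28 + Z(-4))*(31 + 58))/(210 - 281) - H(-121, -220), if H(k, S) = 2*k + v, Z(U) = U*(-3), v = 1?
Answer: 18535/71 ≈ 261.06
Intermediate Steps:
Z(U) = -3*U
H(k, S) = 1 + 2*k (H(k, S) = 2*k + 1 = 1 + 2*k)
((-28 + Z(-4))*(31 + 58))/(210 - 281) - H(-121, -220) = ((-28 - 3*(-4))*(31 + 58))/(210 - 281) - (1 + 2*(-121)) = ((-28 + 12)*89)/(-71) - (1 - 242) = -16*89*(-1/71) - 1*(-241) = -1424*(-1/71) + 241 = 1424/71 + 241 = 18535/71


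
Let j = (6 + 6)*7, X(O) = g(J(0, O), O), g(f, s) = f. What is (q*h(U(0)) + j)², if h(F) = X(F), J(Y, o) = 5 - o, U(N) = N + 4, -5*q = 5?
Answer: 6889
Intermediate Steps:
q = -1 (q = -⅕*5 = -1)
U(N) = 4 + N
X(O) = 5 - O
h(F) = 5 - F
j = 84 (j = 12*7 = 84)
(q*h(U(0)) + j)² = (-(5 - (4 + 0)) + 84)² = (-(5 - 1*4) + 84)² = (-(5 - 4) + 84)² = (-1*1 + 84)² = (-1 + 84)² = 83² = 6889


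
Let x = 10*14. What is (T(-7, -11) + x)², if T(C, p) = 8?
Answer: 21904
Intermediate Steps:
x = 140
(T(-7, -11) + x)² = (8 + 140)² = 148² = 21904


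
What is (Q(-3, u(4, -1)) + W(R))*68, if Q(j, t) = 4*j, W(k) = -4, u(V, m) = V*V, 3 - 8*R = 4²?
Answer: -1088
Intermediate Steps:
R = -13/8 (R = 3/8 - ⅛*4² = 3/8 - ⅛*16 = 3/8 - 2 = -13/8 ≈ -1.6250)
u(V, m) = V²
(Q(-3, u(4, -1)) + W(R))*68 = (4*(-3) - 4)*68 = (-12 - 4)*68 = -16*68 = -1088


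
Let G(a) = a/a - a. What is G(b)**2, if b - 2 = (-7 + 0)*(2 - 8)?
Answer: 1849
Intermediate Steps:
b = 44 (b = 2 + (-7 + 0)*(2 - 8) = 2 - 7*(-6) = 2 + 42 = 44)
G(a) = 1 - a
G(b)**2 = (1 - 1*44)**2 = (1 - 44)**2 = (-43)**2 = 1849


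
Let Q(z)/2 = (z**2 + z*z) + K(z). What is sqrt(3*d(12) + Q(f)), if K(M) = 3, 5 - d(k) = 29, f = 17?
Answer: sqrt(1090) ≈ 33.015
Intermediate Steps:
d(k) = -24 (d(k) = 5 - 1*29 = 5 - 29 = -24)
Q(z) = 6 + 4*z**2 (Q(z) = 2*((z**2 + z*z) + 3) = 2*((z**2 + z**2) + 3) = 2*(2*z**2 + 3) = 2*(3 + 2*z**2) = 6 + 4*z**2)
sqrt(3*d(12) + Q(f)) = sqrt(3*(-24) + (6 + 4*17**2)) = sqrt(-72 + (6 + 4*289)) = sqrt(-72 + (6 + 1156)) = sqrt(-72 + 1162) = sqrt(1090)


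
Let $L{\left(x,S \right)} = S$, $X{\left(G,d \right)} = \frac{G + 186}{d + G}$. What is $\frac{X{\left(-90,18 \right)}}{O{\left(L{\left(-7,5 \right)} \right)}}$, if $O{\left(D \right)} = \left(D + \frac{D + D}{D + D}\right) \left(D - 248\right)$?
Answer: $\frac{2}{2187} \approx 0.00091449$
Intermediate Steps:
$X{\left(G,d \right)} = \frac{186 + G}{G + d}$
$O{\left(D \right)} = \left(1 + D\right) \left(-248 + D\right)$ ($O{\left(D \right)} = \left(D + \frac{2 D}{2 D}\right) \left(-248 + D\right) = \left(D + 2 D \frac{1}{2 D}\right) \left(-248 + D\right) = \left(D + 1\right) \left(-248 + D\right) = \left(1 + D\right) \left(-248 + D\right)$)
$\frac{X{\left(-90,18 \right)}}{O{\left(L{\left(-7,5 \right)} \right)}} = \frac{\frac{1}{-90 + 18} \left(186 - 90\right)}{-248 + 5^{2} - 1235} = \frac{\frac{1}{-72} \cdot 96}{-248 + 25 - 1235} = \frac{\left(- \frac{1}{72}\right) 96}{-1458} = \left(- \frac{4}{3}\right) \left(- \frac{1}{1458}\right) = \frac{2}{2187}$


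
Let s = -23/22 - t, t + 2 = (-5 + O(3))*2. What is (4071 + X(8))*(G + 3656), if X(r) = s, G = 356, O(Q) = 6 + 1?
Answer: 179526970/11 ≈ 1.6321e+7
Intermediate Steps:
O(Q) = 7
t = 2 (t = -2 + (-5 + 7)*2 = -2 + 2*2 = -2 + 4 = 2)
s = -67/22 (s = -23/22 - 1*2 = -23*1/22 - 2 = -23/22 - 2 = -67/22 ≈ -3.0455)
X(r) = -67/22
(4071 + X(8))*(G + 3656) = (4071 - 67/22)*(356 + 3656) = (89495/22)*4012 = 179526970/11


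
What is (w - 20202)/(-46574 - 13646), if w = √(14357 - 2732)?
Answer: 10101/30110 - √465/12044 ≈ 0.33368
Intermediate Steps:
w = 5*√465 (w = √11625 = 5*√465 ≈ 107.82)
(w - 20202)/(-46574 - 13646) = (5*√465 - 20202)/(-46574 - 13646) = (-20202 + 5*√465)/(-60220) = (-20202 + 5*√465)*(-1/60220) = 10101/30110 - √465/12044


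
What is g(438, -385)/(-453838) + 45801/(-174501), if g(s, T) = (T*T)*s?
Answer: -1169844994/8162769 ≈ -143.31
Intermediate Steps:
g(s, T) = s*T**2 (g(s, T) = T**2*s = s*T**2)
g(438, -385)/(-453838) + 45801/(-174501) = (438*(-385)**2)/(-453838) + 45801/(-174501) = (438*148225)*(-1/453838) + 45801*(-1/174501) = 64922550*(-1/453838) - 5089/19389 = -60225/421 - 5089/19389 = -1169844994/8162769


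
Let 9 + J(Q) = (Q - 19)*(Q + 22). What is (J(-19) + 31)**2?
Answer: 8464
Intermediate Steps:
J(Q) = -9 + (-19 + Q)*(22 + Q) (J(Q) = -9 + (Q - 19)*(Q + 22) = -9 + (-19 + Q)*(22 + Q))
(J(-19) + 31)**2 = ((-427 + (-19)**2 + 3*(-19)) + 31)**2 = ((-427 + 361 - 57) + 31)**2 = (-123 + 31)**2 = (-92)**2 = 8464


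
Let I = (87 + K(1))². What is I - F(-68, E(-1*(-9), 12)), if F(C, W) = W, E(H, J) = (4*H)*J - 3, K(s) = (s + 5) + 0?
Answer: 8220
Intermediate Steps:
K(s) = 5 + s (K(s) = (5 + s) + 0 = 5 + s)
I = 8649 (I = (87 + (5 + 1))² = (87 + 6)² = 93² = 8649)
E(H, J) = -3 + 4*H*J (E(H, J) = 4*H*J - 3 = -3 + 4*H*J)
I - F(-68, E(-1*(-9), 12)) = 8649 - (-3 + 4*(-1*(-9))*12) = 8649 - (-3 + 4*9*12) = 8649 - (-3 + 432) = 8649 - 1*429 = 8649 - 429 = 8220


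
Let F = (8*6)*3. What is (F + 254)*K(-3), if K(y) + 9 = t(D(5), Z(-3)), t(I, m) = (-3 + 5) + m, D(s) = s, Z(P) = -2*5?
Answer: -6766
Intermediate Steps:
Z(P) = -10
F = 144 (F = 48*3 = 144)
t(I, m) = 2 + m
K(y) = -17 (K(y) = -9 + (2 - 10) = -9 - 8 = -17)
(F + 254)*K(-3) = (144 + 254)*(-17) = 398*(-17) = -6766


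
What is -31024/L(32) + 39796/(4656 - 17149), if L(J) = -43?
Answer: 385871604/537199 ≈ 718.30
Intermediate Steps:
-31024/L(32) + 39796/(4656 - 17149) = -31024/(-43) + 39796/(4656 - 17149) = -31024*(-1/43) + 39796/(-12493) = 31024/43 + 39796*(-1/12493) = 31024/43 - 39796/12493 = 385871604/537199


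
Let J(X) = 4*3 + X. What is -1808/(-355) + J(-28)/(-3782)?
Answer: 3421768/671305 ≈ 5.0972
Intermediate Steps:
J(X) = 12 + X
-1808/(-355) + J(-28)/(-3782) = -1808/(-355) + (12 - 28)/(-3782) = -1808*(-1/355) - 16*(-1/3782) = 1808/355 + 8/1891 = 3421768/671305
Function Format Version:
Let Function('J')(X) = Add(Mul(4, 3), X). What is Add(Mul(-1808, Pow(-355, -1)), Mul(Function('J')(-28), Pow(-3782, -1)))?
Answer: Rational(3421768, 671305) ≈ 5.0972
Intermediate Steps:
Function('J')(X) = Add(12, X)
Add(Mul(-1808, Pow(-355, -1)), Mul(Function('J')(-28), Pow(-3782, -1))) = Add(Mul(-1808, Pow(-355, -1)), Mul(Add(12, -28), Pow(-3782, -1))) = Add(Mul(-1808, Rational(-1, 355)), Mul(-16, Rational(-1, 3782))) = Add(Rational(1808, 355), Rational(8, 1891)) = Rational(3421768, 671305)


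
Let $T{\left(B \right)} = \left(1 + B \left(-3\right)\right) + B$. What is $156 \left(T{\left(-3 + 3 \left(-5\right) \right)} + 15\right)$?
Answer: $8112$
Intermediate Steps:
$T{\left(B \right)} = 1 - 2 B$ ($T{\left(B \right)} = \left(1 - 3 B\right) + B = 1 - 2 B$)
$156 \left(T{\left(-3 + 3 \left(-5\right) \right)} + 15\right) = 156 \left(\left(1 - 2 \left(-3 + 3 \left(-5\right)\right)\right) + 15\right) = 156 \left(\left(1 - 2 \left(-3 - 15\right)\right) + 15\right) = 156 \left(\left(1 - -36\right) + 15\right) = 156 \left(\left(1 + 36\right) + 15\right) = 156 \left(37 + 15\right) = 156 \cdot 52 = 8112$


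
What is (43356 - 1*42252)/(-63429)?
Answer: -368/21143 ≈ -0.017405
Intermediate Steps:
(43356 - 1*42252)/(-63429) = (43356 - 42252)*(-1/63429) = 1104*(-1/63429) = -368/21143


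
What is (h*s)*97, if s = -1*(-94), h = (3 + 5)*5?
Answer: 364720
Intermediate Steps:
h = 40 (h = 8*5 = 40)
s = 94
(h*s)*97 = (40*94)*97 = 3760*97 = 364720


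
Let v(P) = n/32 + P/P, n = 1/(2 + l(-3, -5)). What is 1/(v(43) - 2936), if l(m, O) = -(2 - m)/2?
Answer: -16/46961 ≈ -0.00034071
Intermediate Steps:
l(m, O) = -1 + m/2 (l(m, O) = -(2 - m)/2 = -(1 - m/2) = -1 + m/2)
n = -2 (n = 1/(2 + (-1 + (½)*(-3))) = 1/(2 + (-1 - 3/2)) = 1/(2 - 5/2) = 1/(-½) = -2)
v(P) = 15/16 (v(P) = -2/32 + P/P = -2*1/32 + 1 = -1/16 + 1 = 15/16)
1/(v(43) - 2936) = 1/(15/16 - 2936) = 1/(-46961/16) = -16/46961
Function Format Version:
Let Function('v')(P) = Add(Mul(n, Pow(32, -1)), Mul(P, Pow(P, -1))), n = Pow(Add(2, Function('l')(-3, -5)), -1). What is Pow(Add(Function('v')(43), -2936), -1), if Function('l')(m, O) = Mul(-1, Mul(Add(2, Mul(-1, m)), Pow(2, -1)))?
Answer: Rational(-16, 46961) ≈ -0.00034071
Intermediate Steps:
Function('l')(m, O) = Add(-1, Mul(Rational(1, 2), m)) (Function('l')(m, O) = Mul(-1, Mul(Add(2, Mul(-1, m)), Rational(1, 2))) = Mul(-1, Add(1, Mul(Rational(-1, 2), m))) = Add(-1, Mul(Rational(1, 2), m)))
n = -2 (n = Pow(Add(2, Add(-1, Mul(Rational(1, 2), -3))), -1) = Pow(Add(2, Add(-1, Rational(-3, 2))), -1) = Pow(Add(2, Rational(-5, 2)), -1) = Pow(Rational(-1, 2), -1) = -2)
Function('v')(P) = Rational(15, 16) (Function('v')(P) = Add(Mul(-2, Pow(32, -1)), Mul(P, Pow(P, -1))) = Add(Mul(-2, Rational(1, 32)), 1) = Add(Rational(-1, 16), 1) = Rational(15, 16))
Pow(Add(Function('v')(43), -2936), -1) = Pow(Add(Rational(15, 16), -2936), -1) = Pow(Rational(-46961, 16), -1) = Rational(-16, 46961)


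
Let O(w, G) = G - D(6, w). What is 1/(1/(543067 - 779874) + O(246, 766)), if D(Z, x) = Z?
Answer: 236807/179973319 ≈ 0.0013158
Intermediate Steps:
O(w, G) = -6 + G (O(w, G) = G - 1*6 = G - 6 = -6 + G)
1/(1/(543067 - 779874) + O(246, 766)) = 1/(1/(543067 - 779874) + (-6 + 766)) = 1/(1/(-236807) + 760) = 1/(-1/236807 + 760) = 1/(179973319/236807) = 236807/179973319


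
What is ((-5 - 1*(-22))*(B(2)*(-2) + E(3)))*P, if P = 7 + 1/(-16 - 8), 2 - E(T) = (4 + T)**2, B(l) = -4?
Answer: -36907/8 ≈ -4613.4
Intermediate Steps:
E(T) = 2 - (4 + T)**2
P = 167/24 (P = 7 + 1/(-24) = 7 - 1/24 = 167/24 ≈ 6.9583)
((-5 - 1*(-22))*(B(2)*(-2) + E(3)))*P = ((-5 - 1*(-22))*(-4*(-2) + (2 - (4 + 3)**2)))*(167/24) = ((-5 + 22)*(8 + (2 - 1*7**2)))*(167/24) = (17*(8 + (2 - 1*49)))*(167/24) = (17*(8 + (2 - 49)))*(167/24) = (17*(8 - 47))*(167/24) = (17*(-39))*(167/24) = -663*167/24 = -36907/8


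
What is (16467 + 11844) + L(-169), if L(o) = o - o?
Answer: 28311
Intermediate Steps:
L(o) = 0
(16467 + 11844) + L(-169) = (16467 + 11844) + 0 = 28311 + 0 = 28311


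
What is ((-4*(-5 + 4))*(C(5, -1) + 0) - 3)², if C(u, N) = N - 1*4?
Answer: 529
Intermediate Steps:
C(u, N) = -4 + N (C(u, N) = N - 4 = -4 + N)
((-4*(-5 + 4))*(C(5, -1) + 0) - 3)² = ((-4*(-5 + 4))*((-4 - 1) + 0) - 3)² = ((-4*(-1))*(-5 + 0) - 3)² = (4*(-5) - 3)² = (-20 - 3)² = (-23)² = 529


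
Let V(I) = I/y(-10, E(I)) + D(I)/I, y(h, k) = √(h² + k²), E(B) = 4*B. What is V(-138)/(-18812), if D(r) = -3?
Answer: -1/865352 + 69*√76201/1433493212 ≈ 1.2132e-5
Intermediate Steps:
V(I) = -3/I + I/√(100 + 16*I²) (V(I) = I/(√((-10)² + (4*I)²)) - 3/I = I/(√(100 + 16*I²)) - 3/I = I/√(100 + 16*I²) - 3/I = -3/I + I/√(100 + 16*I²))
V(-138)/(-18812) = (-3/(-138) + (½)*(-138)/√(25 + 4*(-138)²))/(-18812) = (-3*(-1/138) + (½)*(-138)/√(25 + 4*19044))*(-1/18812) = (1/46 + (½)*(-138)/√(25 + 76176))*(-1/18812) = (1/46 + (½)*(-138)/√76201)*(-1/18812) = (1/46 + (½)*(-138)*(√76201/76201))*(-1/18812) = (1/46 - 69*√76201/76201)*(-1/18812) = -1/865352 + 69*√76201/1433493212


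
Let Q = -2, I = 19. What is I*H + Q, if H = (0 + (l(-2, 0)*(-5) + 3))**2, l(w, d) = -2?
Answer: 3209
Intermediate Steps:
H = 169 (H = (0 + (-2*(-5) + 3))**2 = (0 + (10 + 3))**2 = (0 + 13)**2 = 13**2 = 169)
I*H + Q = 19*169 - 2 = 3211 - 2 = 3209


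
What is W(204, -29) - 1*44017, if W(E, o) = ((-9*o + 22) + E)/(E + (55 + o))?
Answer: -10123423/230 ≈ -44015.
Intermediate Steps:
W(E, o) = (22 + E - 9*o)/(55 + E + o) (W(E, o) = ((22 - 9*o) + E)/(55 + E + o) = (22 + E - 9*o)/(55 + E + o))
W(204, -29) - 1*44017 = (22 + 204 - 9*(-29))/(55 + 204 - 29) - 1*44017 = (22 + 204 + 261)/230 - 44017 = (1/230)*487 - 44017 = 487/230 - 44017 = -10123423/230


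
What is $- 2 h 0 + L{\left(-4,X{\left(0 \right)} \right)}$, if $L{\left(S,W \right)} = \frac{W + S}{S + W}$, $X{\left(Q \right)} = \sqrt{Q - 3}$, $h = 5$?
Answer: $1$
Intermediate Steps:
$X{\left(Q \right)} = \sqrt{-3 + Q}$
$L{\left(S,W \right)} = 1$ ($L{\left(S,W \right)} = \frac{S + W}{S + W} = 1$)
$- 2 h 0 + L{\left(-4,X{\left(0 \right)} \right)} = \left(-2\right) 5 \cdot 0 + 1 = \left(-10\right) 0 + 1 = 0 + 1 = 1$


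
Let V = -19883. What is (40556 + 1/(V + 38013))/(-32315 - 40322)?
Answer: -735280281/1316908810 ≈ -0.55834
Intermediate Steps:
(40556 + 1/(V + 38013))/(-32315 - 40322) = (40556 + 1/(-19883 + 38013))/(-32315 - 40322) = (40556 + 1/18130)/(-72637) = (40556 + 1/18130)*(-1/72637) = (735280281/18130)*(-1/72637) = -735280281/1316908810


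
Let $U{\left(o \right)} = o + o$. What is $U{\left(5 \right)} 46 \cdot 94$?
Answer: $43240$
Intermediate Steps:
$U{\left(o \right)} = 2 o$
$U{\left(5 \right)} 46 \cdot 94 = 2 \cdot 5 \cdot 46 \cdot 94 = 10 \cdot 46 \cdot 94 = 460 \cdot 94 = 43240$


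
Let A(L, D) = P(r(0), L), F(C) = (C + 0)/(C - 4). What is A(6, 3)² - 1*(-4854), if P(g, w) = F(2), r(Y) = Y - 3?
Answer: 4855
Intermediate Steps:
r(Y) = -3 + Y
F(C) = C/(-4 + C)
P(g, w) = -1 (P(g, w) = 2/(-4 + 2) = 2/(-2) = 2*(-½) = -1)
A(L, D) = -1
A(6, 3)² - 1*(-4854) = (-1)² - 1*(-4854) = 1 + 4854 = 4855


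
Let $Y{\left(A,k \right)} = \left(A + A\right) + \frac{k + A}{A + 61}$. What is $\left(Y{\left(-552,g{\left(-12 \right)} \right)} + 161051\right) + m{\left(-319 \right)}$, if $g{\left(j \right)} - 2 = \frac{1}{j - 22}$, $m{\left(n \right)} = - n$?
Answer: $\frac{2675499305}{16694} \approx 1.6027 \cdot 10^{5}$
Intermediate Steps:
$g{\left(j \right)} = 2 + \frac{1}{-22 + j}$ ($g{\left(j \right)} = 2 + \frac{1}{j - 22} = 2 + \frac{1}{-22 + j}$)
$Y{\left(A,k \right)} = 2 A + \frac{A + k}{61 + A}$
$\left(Y{\left(-552,g{\left(-12 \right)} \right)} + 161051\right) + m{\left(-319 \right)} = \left(\frac{\frac{-43 + 2 \left(-12\right)}{-22 - 12} + 2 \left(-552\right)^{2} + 123 \left(-552\right)}{61 - 552} + 161051\right) - -319 = \left(\frac{\frac{-43 - 24}{-34} + 2 \cdot 304704 - 67896}{-491} + 161051\right) + 319 = \left(- \frac{\left(- \frac{1}{34}\right) \left(-67\right) + 609408 - 67896}{491} + 161051\right) + 319 = \left(- \frac{\frac{67}{34} + 609408 - 67896}{491} + 161051\right) + 319 = \left(\left(- \frac{1}{491}\right) \frac{18411475}{34} + 161051\right) + 319 = \left(- \frac{18411475}{16694} + 161051\right) + 319 = \frac{2670173919}{16694} + 319 = \frac{2675499305}{16694}$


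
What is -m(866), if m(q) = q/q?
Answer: -1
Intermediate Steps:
m(q) = 1
-m(866) = -1*1 = -1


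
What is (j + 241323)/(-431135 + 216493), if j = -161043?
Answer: -40140/107321 ≈ -0.37402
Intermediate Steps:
(j + 241323)/(-431135 + 216493) = (-161043 + 241323)/(-431135 + 216493) = 80280/(-214642) = 80280*(-1/214642) = -40140/107321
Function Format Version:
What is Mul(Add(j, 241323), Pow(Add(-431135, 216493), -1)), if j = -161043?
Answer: Rational(-40140, 107321) ≈ -0.37402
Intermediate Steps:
Mul(Add(j, 241323), Pow(Add(-431135, 216493), -1)) = Mul(Add(-161043, 241323), Pow(Add(-431135, 216493), -1)) = Mul(80280, Pow(-214642, -1)) = Mul(80280, Rational(-1, 214642)) = Rational(-40140, 107321)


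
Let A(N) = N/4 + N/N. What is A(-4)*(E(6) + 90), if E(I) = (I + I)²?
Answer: 0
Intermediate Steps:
E(I) = 4*I² (E(I) = (2*I)² = 4*I²)
A(N) = 1 + N/4 (A(N) = N*(¼) + 1 = N/4 + 1 = 1 + N/4)
A(-4)*(E(6) + 90) = (1 + (¼)*(-4))*(4*6² + 90) = (1 - 1)*(4*36 + 90) = 0*(144 + 90) = 0*234 = 0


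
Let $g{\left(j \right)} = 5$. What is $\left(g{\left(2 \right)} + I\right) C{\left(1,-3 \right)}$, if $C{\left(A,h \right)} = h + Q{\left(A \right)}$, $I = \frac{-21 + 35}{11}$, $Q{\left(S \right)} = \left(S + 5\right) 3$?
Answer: $\frac{1035}{11} \approx 94.091$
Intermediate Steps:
$Q{\left(S \right)} = 15 + 3 S$ ($Q{\left(S \right)} = \left(5 + S\right) 3 = 15 + 3 S$)
$I = \frac{14}{11}$ ($I = 14 \cdot \frac{1}{11} = \frac{14}{11} \approx 1.2727$)
$C{\left(A,h \right)} = 15 + h + 3 A$ ($C{\left(A,h \right)} = h + \left(15 + 3 A\right) = 15 + h + 3 A$)
$\left(g{\left(2 \right)} + I\right) C{\left(1,-3 \right)} = \left(5 + \frac{14}{11}\right) \left(15 - 3 + 3 \cdot 1\right) = \frac{69 \left(15 - 3 + 3\right)}{11} = \frac{69}{11} \cdot 15 = \frac{1035}{11}$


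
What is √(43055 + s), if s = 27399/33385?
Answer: √47988219092990/33385 ≈ 207.50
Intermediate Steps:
s = 27399/33385 (s = 27399*(1/33385) = 27399/33385 ≈ 0.82070)
√(43055 + s) = √(43055 + 27399/33385) = √(1437418574/33385) = √47988219092990/33385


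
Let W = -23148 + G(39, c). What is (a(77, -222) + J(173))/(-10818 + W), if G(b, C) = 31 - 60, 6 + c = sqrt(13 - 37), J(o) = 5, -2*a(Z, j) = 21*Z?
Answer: 1607/67990 ≈ 0.023636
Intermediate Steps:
a(Z, j) = -21*Z/2
c = -6 + 2*I*sqrt(6) (c = -6 + sqrt(13 - 37) = -6 + sqrt(-24) = -6 + 2*I*sqrt(6) ≈ -6.0 + 4.899*I)
G(b, C) = -29
W = -23177 (W = -23148 - 29 = -23177)
(a(77, -222) + J(173))/(-10818 + W) = (-21/2*77 + 5)/(-10818 - 23177) = (-1617/2 + 5)/(-33995) = -1607/2*(-1/33995) = 1607/67990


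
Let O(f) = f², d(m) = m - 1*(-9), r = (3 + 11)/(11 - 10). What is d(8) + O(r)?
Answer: 213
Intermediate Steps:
r = 14 (r = 14/1 = 14*1 = 14)
d(m) = 9 + m (d(m) = m + 9 = 9 + m)
d(8) + O(r) = (9 + 8) + 14² = 17 + 196 = 213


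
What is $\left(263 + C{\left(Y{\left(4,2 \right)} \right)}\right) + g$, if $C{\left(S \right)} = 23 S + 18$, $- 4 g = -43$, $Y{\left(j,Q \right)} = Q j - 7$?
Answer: $\frac{1259}{4} \approx 314.75$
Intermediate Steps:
$Y{\left(j,Q \right)} = -7 + Q j$
$g = \frac{43}{4}$ ($g = \left(- \frac{1}{4}\right) \left(-43\right) = \frac{43}{4} \approx 10.75$)
$C{\left(S \right)} = 18 + 23 S$
$\left(263 + C{\left(Y{\left(4,2 \right)} \right)}\right) + g = \left(263 + \left(18 + 23 \left(-7 + 2 \cdot 4\right)\right)\right) + \frac{43}{4} = \left(263 + \left(18 + 23 \left(-7 + 8\right)\right)\right) + \frac{43}{4} = \left(263 + \left(18 + 23 \cdot 1\right)\right) + \frac{43}{4} = \left(263 + \left(18 + 23\right)\right) + \frac{43}{4} = \left(263 + 41\right) + \frac{43}{4} = 304 + \frac{43}{4} = \frac{1259}{4}$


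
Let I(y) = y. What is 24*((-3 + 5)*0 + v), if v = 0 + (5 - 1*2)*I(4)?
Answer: 288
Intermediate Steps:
v = 12 (v = 0 + (5 - 1*2)*4 = 0 + (5 - 2)*4 = 0 + 3*4 = 0 + 12 = 12)
24*((-3 + 5)*0 + v) = 24*((-3 + 5)*0 + 12) = 24*(2*0 + 12) = 24*(0 + 12) = 24*12 = 288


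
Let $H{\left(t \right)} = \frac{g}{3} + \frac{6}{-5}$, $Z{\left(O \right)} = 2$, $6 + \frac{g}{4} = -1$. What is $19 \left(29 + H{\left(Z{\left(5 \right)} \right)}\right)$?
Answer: $\frac{5263}{15} \approx 350.87$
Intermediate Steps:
$g = -28$ ($g = -24 + 4 \left(-1\right) = -24 - 4 = -28$)
$H{\left(t \right)} = - \frac{158}{15}$ ($H{\left(t \right)} = - \frac{28}{3} + \frac{6}{-5} = \left(-28\right) \frac{1}{3} + 6 \left(- \frac{1}{5}\right) = - \frac{28}{3} - \frac{6}{5} = - \frac{158}{15}$)
$19 \left(29 + H{\left(Z{\left(5 \right)} \right)}\right) = 19 \left(29 - \frac{158}{15}\right) = 19 \cdot \frac{277}{15} = \frac{5263}{15}$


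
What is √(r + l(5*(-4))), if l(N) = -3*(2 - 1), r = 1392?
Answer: √1389 ≈ 37.269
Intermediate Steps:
l(N) = -3 (l(N) = -3*1 = -3)
√(r + l(5*(-4))) = √(1392 - 3) = √1389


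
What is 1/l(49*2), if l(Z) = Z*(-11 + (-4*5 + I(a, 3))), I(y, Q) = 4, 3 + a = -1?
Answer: -1/2646 ≈ -0.00037793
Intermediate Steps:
a = -4 (a = -3 - 1 = -4)
l(Z) = -27*Z (l(Z) = Z*(-11 + (-4*5 + 4)) = Z*(-11 + (-20 + 4)) = Z*(-11 - 16) = Z*(-27) = -27*Z)
1/l(49*2) = 1/(-1323*2) = 1/(-27*98) = 1/(-2646) = -1/2646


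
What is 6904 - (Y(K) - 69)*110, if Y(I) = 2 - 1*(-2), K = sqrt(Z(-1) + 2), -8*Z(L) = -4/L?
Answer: 14054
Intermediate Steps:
Z(L) = 1/(2*L) (Z(L) = -(-1)/(2*L) = 1/(2*L))
K = sqrt(6)/2 (K = sqrt((1/2)/(-1) + 2) = sqrt((1/2)*(-1) + 2) = sqrt(-1/2 + 2) = sqrt(3/2) = sqrt(6)/2 ≈ 1.2247)
Y(I) = 4 (Y(I) = 2 + 2 = 4)
6904 - (Y(K) - 69)*110 = 6904 - (4 - 69)*110 = 6904 - (-65)*110 = 6904 - 1*(-7150) = 6904 + 7150 = 14054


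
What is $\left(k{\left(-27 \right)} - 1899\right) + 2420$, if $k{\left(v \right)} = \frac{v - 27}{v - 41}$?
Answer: $\frac{17741}{34} \approx 521.79$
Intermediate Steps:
$k{\left(v \right)} = \frac{-27 + v}{-41 + v}$
$\left(k{\left(-27 \right)} - 1899\right) + 2420 = \left(\frac{-27 - 27}{-41 - 27} - 1899\right) + 2420 = \left(\frac{1}{-68} \left(-54\right) - 1899\right) + 2420 = \left(\left(- \frac{1}{68}\right) \left(-54\right) - 1899\right) + 2420 = \left(\frac{27}{34} - 1899\right) + 2420 = - \frac{64539}{34} + 2420 = \frac{17741}{34}$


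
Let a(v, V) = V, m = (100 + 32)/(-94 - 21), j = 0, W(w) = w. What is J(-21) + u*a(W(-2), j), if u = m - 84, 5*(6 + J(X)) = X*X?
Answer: 411/5 ≈ 82.200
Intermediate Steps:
J(X) = -6 + X²/5 (J(X) = -6 + (X*X)/5 = -6 + X²/5)
m = -132/115 (m = 132/(-115) = 132*(-1/115) = -132/115 ≈ -1.1478)
u = -9792/115 (u = -132/115 - 84 = -9792/115 ≈ -85.148)
J(-21) + u*a(W(-2), j) = (-6 + (⅕)*(-21)²) - 9792/115*0 = (-6 + (⅕)*441) + 0 = (-6 + 441/5) + 0 = 411/5 + 0 = 411/5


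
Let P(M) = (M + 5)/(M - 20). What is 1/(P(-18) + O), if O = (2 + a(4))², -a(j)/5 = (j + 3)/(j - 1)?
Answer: 342/32075 ≈ 0.010663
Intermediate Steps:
a(j) = -5*(3 + j)/(-1 + j) (a(j) = -5*(j + 3)/(j - 1) = -5*(3 + j)/(-1 + j))
P(M) = (5 + M)/(-20 + M)
O = 841/9 (O = (2 + 5*(-3 - 1*4)/(-1 + 4))² = (2 + 5*(-3 - 4)/3)² = (2 + 5*(⅓)*(-7))² = (2 - 35/3)² = (-29/3)² = 841/9 ≈ 93.444)
1/(P(-18) + O) = 1/((5 - 18)/(-20 - 18) + 841/9) = 1/(-13/(-38) + 841/9) = 1/(-1/38*(-13) + 841/9) = 1/(13/38 + 841/9) = 1/(32075/342) = 342/32075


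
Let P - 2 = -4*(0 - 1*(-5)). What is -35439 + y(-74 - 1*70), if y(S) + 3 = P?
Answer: -35460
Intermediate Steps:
P = -18 (P = 2 - 4*(0 - 1*(-5)) = 2 - 4*(0 + 5) = 2 - 4*5 = 2 - 20 = -18)
y(S) = -21 (y(S) = -3 - 18 = -21)
-35439 + y(-74 - 1*70) = -35439 - 21 = -35460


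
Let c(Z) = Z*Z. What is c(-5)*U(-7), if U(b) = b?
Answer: -175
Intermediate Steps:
c(Z) = Z²
c(-5)*U(-7) = (-5)²*(-7) = 25*(-7) = -175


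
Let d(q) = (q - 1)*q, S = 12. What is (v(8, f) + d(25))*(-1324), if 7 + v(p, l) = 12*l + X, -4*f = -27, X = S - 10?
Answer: -895024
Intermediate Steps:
X = 2 (X = 12 - 10 = 2)
f = 27/4 (f = -¼*(-27) = 27/4 ≈ 6.7500)
d(q) = q*(-1 + q) (d(q) = (-1 + q)*q = q*(-1 + q))
v(p, l) = -5 + 12*l (v(p, l) = -7 + (12*l + 2) = -7 + (2 + 12*l) = -5 + 12*l)
(v(8, f) + d(25))*(-1324) = ((-5 + 12*(27/4)) + 25*(-1 + 25))*(-1324) = ((-5 + 81) + 25*24)*(-1324) = (76 + 600)*(-1324) = 676*(-1324) = -895024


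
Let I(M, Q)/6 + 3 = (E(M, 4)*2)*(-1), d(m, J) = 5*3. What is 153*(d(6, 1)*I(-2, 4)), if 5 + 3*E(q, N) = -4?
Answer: 41310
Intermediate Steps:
E(q, N) = -3 (E(q, N) = -5/3 + (⅓)*(-4) = -5/3 - 4/3 = -3)
d(m, J) = 15
I(M, Q) = 18 (I(M, Q) = -18 + 6*(-3*2*(-1)) = -18 + 6*(-6*(-1)) = -18 + 6*6 = -18 + 36 = 18)
153*(d(6, 1)*I(-2, 4)) = 153*(15*18) = 153*270 = 41310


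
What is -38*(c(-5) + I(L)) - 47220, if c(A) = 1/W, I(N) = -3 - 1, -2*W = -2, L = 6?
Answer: -47106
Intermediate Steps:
W = 1 (W = -½*(-2) = 1)
I(N) = -4
c(A) = 1 (c(A) = 1/1 = 1)
-38*(c(-5) + I(L)) - 47220 = -38*(1 - 4) - 47220 = -38*(-3) - 47220 = 114 - 47220 = -47106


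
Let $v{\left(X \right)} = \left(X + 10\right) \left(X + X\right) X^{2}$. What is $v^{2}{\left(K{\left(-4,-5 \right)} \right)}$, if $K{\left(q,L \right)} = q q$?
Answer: $45365592064$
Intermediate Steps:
$K{\left(q,L \right)} = q^{2}$
$v{\left(X \right)} = 2 X^{3} \left(10 + X\right)$ ($v{\left(X \right)} = \left(10 + X\right) 2 X X^{2} = 2 X \left(10 + X\right) X^{2} = 2 X^{3} \left(10 + X\right)$)
$v^{2}{\left(K{\left(-4,-5 \right)} \right)} = \left(2 \left(\left(-4\right)^{2}\right)^{3} \left(10 + \left(-4\right)^{2}\right)\right)^{2} = \left(2 \cdot 16^{3} \left(10 + 16\right)\right)^{2} = \left(2 \cdot 4096 \cdot 26\right)^{2} = 212992^{2} = 45365592064$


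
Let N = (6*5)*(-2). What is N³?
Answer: -216000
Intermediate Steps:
N = -60 (N = 30*(-2) = -60)
N³ = (-60)³ = -216000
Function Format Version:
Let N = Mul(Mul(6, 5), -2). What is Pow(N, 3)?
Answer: -216000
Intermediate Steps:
N = -60 (N = Mul(30, -2) = -60)
Pow(N, 3) = Pow(-60, 3) = -216000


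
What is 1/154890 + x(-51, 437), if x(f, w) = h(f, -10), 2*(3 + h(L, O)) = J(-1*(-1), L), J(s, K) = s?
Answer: -193612/77445 ≈ -2.5000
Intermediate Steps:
h(L, O) = -5/2 (h(L, O) = -3 + (-1*(-1))/2 = -3 + (½)*1 = -3 + ½ = -5/2)
x(f, w) = -5/2
1/154890 + x(-51, 437) = 1/154890 - 5/2 = -193612/77445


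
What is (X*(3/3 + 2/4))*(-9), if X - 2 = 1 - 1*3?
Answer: 0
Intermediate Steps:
X = 0 (X = 2 + (1 - 1*3) = 2 + (1 - 3) = 2 - 2 = 0)
(X*(3/3 + 2/4))*(-9) = (0*(3/3 + 2/4))*(-9) = (0*(3*(⅓) + 2*(¼)))*(-9) = (0*(1 + ½))*(-9) = (0*(3/2))*(-9) = 0*(-9) = 0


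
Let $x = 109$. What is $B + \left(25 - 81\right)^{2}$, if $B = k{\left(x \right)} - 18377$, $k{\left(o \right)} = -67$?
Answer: $-15308$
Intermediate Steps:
$B = -18444$ ($B = -67 - 18377 = -18444$)
$B + \left(25 - 81\right)^{2} = -18444 + \left(25 - 81\right)^{2} = -18444 + \left(-56\right)^{2} = -18444 + 3136 = -15308$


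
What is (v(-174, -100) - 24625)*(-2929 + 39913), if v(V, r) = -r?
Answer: -907032600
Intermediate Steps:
(v(-174, -100) - 24625)*(-2929 + 39913) = (-1*(-100) - 24625)*(-2929 + 39913) = (100 - 24625)*36984 = -24525*36984 = -907032600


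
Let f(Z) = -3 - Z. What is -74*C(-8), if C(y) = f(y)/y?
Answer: 185/4 ≈ 46.250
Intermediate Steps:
C(y) = (-3 - y)/y
-74*C(-8) = -74*(-3 - 1*(-8))/(-8) = -(-37)*(-3 + 8)/4 = -(-37)*5/4 = -74*(-5/8) = 185/4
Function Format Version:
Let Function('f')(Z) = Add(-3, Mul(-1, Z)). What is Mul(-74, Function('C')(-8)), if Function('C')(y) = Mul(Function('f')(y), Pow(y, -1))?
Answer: Rational(185, 4) ≈ 46.250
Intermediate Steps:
Function('C')(y) = Mul(Pow(y, -1), Add(-3, Mul(-1, y))) (Function('C')(y) = Mul(Add(-3, Mul(-1, y)), Pow(y, -1)) = Mul(Pow(y, -1), Add(-3, Mul(-1, y))))
Mul(-74, Function('C')(-8)) = Mul(-74, Mul(Pow(-8, -1), Add(-3, Mul(-1, -8)))) = Mul(-74, Mul(Rational(-1, 8), Add(-3, 8))) = Mul(-74, Mul(Rational(-1, 8), 5)) = Mul(-74, Rational(-5, 8)) = Rational(185, 4)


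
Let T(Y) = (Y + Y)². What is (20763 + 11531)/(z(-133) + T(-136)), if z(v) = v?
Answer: 32294/73851 ≈ 0.43729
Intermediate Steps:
T(Y) = 4*Y² (T(Y) = (2*Y)² = 4*Y²)
(20763 + 11531)/(z(-133) + T(-136)) = (20763 + 11531)/(-133 + 4*(-136)²) = 32294/(-133 + 4*18496) = 32294/(-133 + 73984) = 32294/73851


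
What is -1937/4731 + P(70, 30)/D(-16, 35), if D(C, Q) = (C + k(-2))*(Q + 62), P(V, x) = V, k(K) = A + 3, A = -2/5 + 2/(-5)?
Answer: -4873397/10554861 ≈ -0.46172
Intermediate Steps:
A = -4/5 (A = -2*1/5 + 2*(-1/5) = -2/5 - 2/5 = -4/5 ≈ -0.80000)
k(K) = 11/5 (k(K) = -4/5 + 3 = 11/5)
D(C, Q) = (62 + Q)*(11/5 + C) (D(C, Q) = (C + 11/5)*(Q + 62) = (11/5 + C)*(62 + Q) = (62 + Q)*(11/5 + C))
-1937/4731 + P(70, 30)/D(-16, 35) = -1937/4731 + 70/(682/5 + 62*(-16) + (11/5)*35 - 16*35) = -1937*1/4731 + 70/(682/5 - 992 + 77 - 560) = -1937/4731 + 70/(-6693/5) = -1937/4731 + 70*(-5/6693) = -1937/4731 - 350/6693 = -4873397/10554861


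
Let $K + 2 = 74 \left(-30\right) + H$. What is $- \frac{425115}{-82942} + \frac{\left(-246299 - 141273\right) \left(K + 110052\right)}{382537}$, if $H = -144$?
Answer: $- \frac{3461511191772509}{31728383854} \approx -1.091 \cdot 10^{5}$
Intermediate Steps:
$K = -2366$ ($K = -2 + \left(74 \left(-30\right) - 144\right) = -2 - 2364 = -2366$)
$- \frac{425115}{-82942} + \frac{\left(-246299 - 141273\right) \left(K + 110052\right)}{382537} = - \frac{425115}{-82942} + \frac{\left(-246299 - 141273\right) \left(-2366 + 110052\right)}{382537} = \left(-425115\right) \left(- \frac{1}{82942}\right) + \left(-387572\right) 107686 \cdot \frac{1}{382537} = \frac{425115}{82942} - \frac{41736078392}{382537} = - \frac{3461511191772509}{31728383854}$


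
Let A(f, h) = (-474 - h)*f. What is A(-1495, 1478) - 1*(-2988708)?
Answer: 5906948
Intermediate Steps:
A(f, h) = f*(-474 - h)
A(-1495, 1478) - 1*(-2988708) = -1*(-1495)*(474 + 1478) - 1*(-2988708) = -1*(-1495)*1952 + 2988708 = 2918240 + 2988708 = 5906948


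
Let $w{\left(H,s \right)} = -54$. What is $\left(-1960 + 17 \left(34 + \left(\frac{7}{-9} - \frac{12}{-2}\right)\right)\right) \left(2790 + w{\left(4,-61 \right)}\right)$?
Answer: $-3538256$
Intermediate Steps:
$\left(-1960 + 17 \left(34 + \left(\frac{7}{-9} - \frac{12}{-2}\right)\right)\right) \left(2790 + w{\left(4,-61 \right)}\right) = \left(-1960 + 17 \left(34 + \left(\frac{7}{-9} - \frac{12}{-2}\right)\right)\right) \left(2790 - 54\right) = \left(-1960 + 17 \left(34 + \left(7 \left(- \frac{1}{9}\right) - -6\right)\right)\right) 2736 = \left(-1960 + 17 \left(34 + \left(- \frac{7}{9} + 6\right)\right)\right) 2736 = \left(-1960 + 17 \left(34 + \frac{47}{9}\right)\right) 2736 = \left(-1960 + 17 \cdot \frac{353}{9}\right) 2736 = \left(-1960 + \frac{6001}{9}\right) 2736 = \left(- \frac{11639}{9}\right) 2736 = -3538256$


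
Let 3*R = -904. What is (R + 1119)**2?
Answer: 6017209/9 ≈ 6.6858e+5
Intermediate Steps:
R = -904/3 (R = (1/3)*(-904) = -904/3 ≈ -301.33)
(R + 1119)**2 = (-904/3 + 1119)**2 = (2453/3)**2 = 6017209/9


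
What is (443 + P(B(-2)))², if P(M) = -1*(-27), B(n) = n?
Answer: 220900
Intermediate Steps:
P(M) = 27
(443 + P(B(-2)))² = (443 + 27)² = 470² = 220900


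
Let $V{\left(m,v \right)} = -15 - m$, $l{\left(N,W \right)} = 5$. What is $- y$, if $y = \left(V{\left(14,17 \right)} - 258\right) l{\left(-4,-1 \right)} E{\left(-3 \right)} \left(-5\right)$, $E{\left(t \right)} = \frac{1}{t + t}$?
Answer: $\frac{7175}{6} \approx 1195.8$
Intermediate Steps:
$E{\left(t \right)} = \frac{1}{2 t}$
$y = - \frac{7175}{6}$ ($y = \left(\left(-15 - 14\right) - 258\right) 5 \frac{1}{2 \left(-3\right)} \left(-5\right) = \left(\left(-15 - 14\right) - 258\right) 5 \cdot \frac{1}{2} \left(- \frac{1}{3}\right) \left(-5\right) = \left(-29 - 258\right) 5 \left(- \frac{1}{6}\right) \left(-5\right) = - 287 \left(\left(- \frac{5}{6}\right) \left(-5\right)\right) = \left(-287\right) \frac{25}{6} = - \frac{7175}{6} \approx -1195.8$)
$- y = \left(-1\right) \left(- \frac{7175}{6}\right) = \frac{7175}{6}$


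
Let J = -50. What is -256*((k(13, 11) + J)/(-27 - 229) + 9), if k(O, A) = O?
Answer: -2341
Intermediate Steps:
-256*((k(13, 11) + J)/(-27 - 229) + 9) = -256*((13 - 50)/(-27 - 229) + 9) = -256*(-37/(-256) + 9) = -256*(-37*(-1/256) + 9) = -256*(37/256 + 9) = -256*2341/256 = -2341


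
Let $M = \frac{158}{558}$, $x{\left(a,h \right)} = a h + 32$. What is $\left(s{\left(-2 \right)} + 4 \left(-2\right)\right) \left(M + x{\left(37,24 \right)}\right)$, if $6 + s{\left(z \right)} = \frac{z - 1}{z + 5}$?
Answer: $- \frac{1283795}{93} \approx -13804.0$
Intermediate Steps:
$x{\left(a,h \right)} = 32 + a h$
$s{\left(z \right)} = -6 + \frac{-1 + z}{5 + z}$ ($s{\left(z \right)} = -6 + \frac{z - 1}{z + 5} = -6 + \frac{-1 + z}{5 + z}$)
$M = \frac{79}{279}$ ($M = 158 \cdot \frac{1}{558} = \frac{79}{279} \approx 0.28315$)
$\left(s{\left(-2 \right)} + 4 \left(-2\right)\right) \left(M + x{\left(37,24 \right)}\right) = \left(\frac{-31 - -10}{5 - 2} + 4 \left(-2\right)\right) \left(\frac{79}{279} + \left(32 + 37 \cdot 24\right)\right) = \left(\frac{-31 + 10}{3} - 8\right) \left(\frac{79}{279} + \left(32 + 888\right)\right) = \left(\frac{1}{3} \left(-21\right) - 8\right) \left(\frac{79}{279} + 920\right) = \left(-7 - 8\right) \frac{256759}{279} = \left(-15\right) \frac{256759}{279} = - \frac{1283795}{93}$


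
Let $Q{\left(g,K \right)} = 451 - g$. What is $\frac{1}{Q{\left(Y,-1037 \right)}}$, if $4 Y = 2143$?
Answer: $- \frac{4}{339} \approx -0.011799$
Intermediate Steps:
$Y = \frac{2143}{4}$ ($Y = \frac{1}{4} \cdot 2143 = \frac{2143}{4} \approx 535.75$)
$\frac{1}{Q{\left(Y,-1037 \right)}} = \frac{1}{451 - \frac{2143}{4}} = \frac{1}{- \frac{339}{4}} = - \frac{4}{339}$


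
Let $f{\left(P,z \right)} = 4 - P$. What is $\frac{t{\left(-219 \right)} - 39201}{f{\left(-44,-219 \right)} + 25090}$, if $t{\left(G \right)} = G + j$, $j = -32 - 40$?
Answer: $- \frac{19746}{12569} \approx -1.571$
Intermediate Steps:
$j = -72$ ($j = -32 - 40 = -72$)
$t{\left(G \right)} = -72 + G$ ($t{\left(G \right)} = G - 72 = -72 + G$)
$\frac{t{\left(-219 \right)} - 39201}{f{\left(-44,-219 \right)} + 25090} = \frac{\left(-72 - 219\right) - 39201}{\left(4 - -44\right) + 25090} = \frac{-291 - 39201}{\left(4 + 44\right) + 25090} = - \frac{39492}{48 + 25090} = - \frac{39492}{25138} = \left(-39492\right) \frac{1}{25138} = - \frac{19746}{12569}$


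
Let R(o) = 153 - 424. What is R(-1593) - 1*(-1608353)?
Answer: 1608082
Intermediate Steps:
R(o) = -271
R(-1593) - 1*(-1608353) = -271 - 1*(-1608353) = -271 + 1608353 = 1608082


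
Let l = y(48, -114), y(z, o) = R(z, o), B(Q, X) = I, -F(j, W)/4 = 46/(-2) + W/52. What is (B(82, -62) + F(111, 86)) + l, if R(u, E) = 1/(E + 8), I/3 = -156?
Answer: -527257/1378 ≈ -382.63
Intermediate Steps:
I = -468 (I = 3*(-156) = -468)
F(j, W) = 92 - W/13 (F(j, W) = -4*(46/(-2) + W/52) = -4*(46*(-½) + W*(1/52)) = -4*(-23 + W/52) = 92 - W/13)
B(Q, X) = -468
R(u, E) = 1/(8 + E)
y(z, o) = 1/(8 + o)
l = -1/106 (l = 1/(8 - 114) = 1/(-106) = -1/106 ≈ -0.0094340)
(B(82, -62) + F(111, 86)) + l = (-468 + (92 - 1/13*86)) - 1/106 = (-468 + (92 - 86/13)) - 1/106 = (-468 + 1110/13) - 1/106 = -4974/13 - 1/106 = -527257/1378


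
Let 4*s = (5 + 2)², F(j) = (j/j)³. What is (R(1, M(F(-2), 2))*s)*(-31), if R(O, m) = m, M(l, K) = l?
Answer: -1519/4 ≈ -379.75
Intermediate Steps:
F(j) = 1 (F(j) = 1³ = 1)
s = 49/4 (s = (5 + 2)²/4 = (¼)*7² = (¼)*49 = 49/4 ≈ 12.250)
(R(1, M(F(-2), 2))*s)*(-31) = (1*(49/4))*(-31) = (49/4)*(-31) = -1519/4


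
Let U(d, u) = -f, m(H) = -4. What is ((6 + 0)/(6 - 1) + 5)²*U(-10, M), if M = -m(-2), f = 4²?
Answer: -15376/25 ≈ -615.04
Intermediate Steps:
f = 16
M = 4 (M = -1*(-4) = 4)
U(d, u) = -16 (U(d, u) = -1*16 = -16)
((6 + 0)/(6 - 1) + 5)²*U(-10, M) = ((6 + 0)/(6 - 1) + 5)²*(-16) = (6/5 + 5)²*(-16) = (31/5)²*(-16) = (961/25)*(-16) = -15376/25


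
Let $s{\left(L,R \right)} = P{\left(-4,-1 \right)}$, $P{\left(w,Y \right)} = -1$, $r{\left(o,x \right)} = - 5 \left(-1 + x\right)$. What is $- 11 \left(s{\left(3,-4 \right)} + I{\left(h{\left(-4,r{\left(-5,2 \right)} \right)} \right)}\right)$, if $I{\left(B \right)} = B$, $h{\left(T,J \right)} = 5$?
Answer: $-44$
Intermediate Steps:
$r{\left(o,x \right)} = 5 - 5 x$
$s{\left(L,R \right)} = -1$
$- 11 \left(s{\left(3,-4 \right)} + I{\left(h{\left(-4,r{\left(-5,2 \right)} \right)} \right)}\right) = - 11 \left(-1 + 5\right) = \left(-11\right) 4 = -44$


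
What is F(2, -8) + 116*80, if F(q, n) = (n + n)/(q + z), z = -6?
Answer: 9284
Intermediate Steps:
F(q, n) = 2*n/(-6 + q) (F(q, n) = (n + n)/(q - 6) = (2*n)/(-6 + q) = 2*n/(-6 + q))
F(2, -8) + 116*80 = 2*(-8)/(-6 + 2) + 116*80 = 2*(-8)/(-4) + 9280 = 2*(-8)*(-¼) + 9280 = 4 + 9280 = 9284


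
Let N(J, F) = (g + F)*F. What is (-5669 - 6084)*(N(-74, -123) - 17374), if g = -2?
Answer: 23494247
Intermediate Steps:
N(J, F) = F*(-2 + F) (N(J, F) = (-2 + F)*F = F*(-2 + F))
(-5669 - 6084)*(N(-74, -123) - 17374) = (-5669 - 6084)*(-123*(-2 - 123) - 17374) = -11753*(-123*(-125) - 17374) = -11753*(15375 - 17374) = -11753*(-1999) = 23494247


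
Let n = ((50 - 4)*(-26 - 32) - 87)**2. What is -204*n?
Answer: -1548365100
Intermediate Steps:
n = 7590025 (n = (46*(-58) - 87)**2 = (-2668 - 87)**2 = (-2755)**2 = 7590025)
-204*n = -204*7590025 = -1548365100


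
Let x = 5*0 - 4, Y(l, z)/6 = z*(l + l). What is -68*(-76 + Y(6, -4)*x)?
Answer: -73168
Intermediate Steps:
Y(l, z) = 12*l*z (Y(l, z) = 6*(z*(l + l)) = 6*(z*(2*l)) = 6*(2*l*z) = 12*l*z)
x = -4 (x = 0 - 4 = -4)
-68*(-76 + Y(6, -4)*x) = -68*(-76 + (12*6*(-4))*(-4)) = -68*(-76 - 288*(-4)) = -68*(-76 + 1152) = -68*1076 = -73168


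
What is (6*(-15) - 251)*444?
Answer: -151404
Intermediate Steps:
(6*(-15) - 251)*444 = (-90 - 251)*444 = -341*444 = -151404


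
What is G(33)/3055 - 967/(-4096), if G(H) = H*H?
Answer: 7414729/12513280 ≈ 0.59255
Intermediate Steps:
G(H) = H²
G(33)/3055 - 967/(-4096) = 33²/3055 - 967/(-4096) = 1089*(1/3055) - 967*(-1/4096) = 1089/3055 + 967/4096 = 7414729/12513280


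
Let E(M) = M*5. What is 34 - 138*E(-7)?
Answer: 4864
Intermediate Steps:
E(M) = 5*M
34 - 138*E(-7) = 34 - 690*(-7) = 34 - 138*(-35) = 34 + 4830 = 4864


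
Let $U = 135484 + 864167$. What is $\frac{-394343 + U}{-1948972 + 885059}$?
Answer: $- \frac{605308}{1063913} \approx -0.56894$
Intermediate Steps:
$U = 999651$
$\frac{-394343 + U}{-1948972 + 885059} = \frac{-394343 + 999651}{-1948972 + 885059} = \frac{605308}{-1063913} = 605308 \left(- \frac{1}{1063913}\right) = - \frac{605308}{1063913}$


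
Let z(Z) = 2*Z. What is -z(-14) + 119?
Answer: 147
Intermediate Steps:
-z(-14) + 119 = -2*(-14) + 119 = -1*(-28) + 119 = 28 + 119 = 147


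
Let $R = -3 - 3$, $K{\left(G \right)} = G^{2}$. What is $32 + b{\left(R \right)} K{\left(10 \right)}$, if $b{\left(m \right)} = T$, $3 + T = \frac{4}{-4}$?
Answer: $-368$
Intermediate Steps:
$R = -6$ ($R = -3 - 3 = -6$)
$T = -4$ ($T = -3 + \frac{4}{-4} = -3 + 4 \left(- \frac{1}{4}\right) = -3 - 1 = -4$)
$b{\left(m \right)} = -4$
$32 + b{\left(R \right)} K{\left(10 \right)} = 32 - 4 \cdot 10^{2} = 32 - 400 = -368$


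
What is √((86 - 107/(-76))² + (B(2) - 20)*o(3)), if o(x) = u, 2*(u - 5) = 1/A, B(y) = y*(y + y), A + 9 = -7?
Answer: √43785055/76 ≈ 87.066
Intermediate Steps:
A = -16 (A = -9 - 7 = -16)
B(y) = 2*y² (B(y) = y*(2*y) = 2*y²)
u = 159/32 (u = 5 + (½)/(-16) = 5 + (½)*(-1/16) = 5 - 1/32 = 159/32 ≈ 4.9688)
o(x) = 159/32
√((86 - 107/(-76))² + (B(2) - 20)*o(3)) = √((86 - 107/(-76))² + (2*2² - 20)*(159/32)) = √((86 - 107*(-1/76))² + (2*4 - 20)*(159/32)) = √((86 + 107/76)² + (8 - 20)*(159/32)) = √((6643/76)² - 12*159/32) = √(44129449/5776 - 477/8) = √(43785055/5776) = √43785055/76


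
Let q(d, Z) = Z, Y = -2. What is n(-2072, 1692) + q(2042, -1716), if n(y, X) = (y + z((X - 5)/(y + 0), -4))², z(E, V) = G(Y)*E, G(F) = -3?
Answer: 375114933865/87616 ≈ 4.2814e+6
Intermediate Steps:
z(E, V) = -3*E
n(y, X) = (y - 3*(-5 + X)/y)² (n(y, X) = (y - 3*(X - 5)/(y + 0))² = (y - 3*(-5 + X)/y)²)
n(-2072, 1692) + q(2042, -1716) = (15 + (-2072)² - 3*1692)²/(-2072)² - 1716 = (15 + 4293184 - 5076)²/4293184 - 1716 = (1/4293184)*4288123² - 1716 = (1/4293184)*18387998863129 - 1716 = 375265282921/87616 - 1716 = 375114933865/87616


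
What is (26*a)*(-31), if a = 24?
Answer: -19344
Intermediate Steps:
(26*a)*(-31) = (26*24)*(-31) = 624*(-31) = -19344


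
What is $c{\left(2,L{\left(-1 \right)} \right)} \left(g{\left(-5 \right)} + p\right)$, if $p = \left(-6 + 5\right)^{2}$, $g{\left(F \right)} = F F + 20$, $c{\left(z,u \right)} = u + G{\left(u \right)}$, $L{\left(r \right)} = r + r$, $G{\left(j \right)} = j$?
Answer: $-184$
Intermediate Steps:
$L{\left(r \right)} = 2 r$
$c{\left(z,u \right)} = 2 u$ ($c{\left(z,u \right)} = u + u = 2 u$)
$g{\left(F \right)} = 20 + F^{2}$ ($g{\left(F \right)} = F^{2} + 20 = 20 + F^{2}$)
$p = 1$ ($p = \left(-1\right)^{2} = 1$)
$c{\left(2,L{\left(-1 \right)} \right)} \left(g{\left(-5 \right)} + p\right) = 2 \cdot 2 \left(-1\right) \left(\left(20 + \left(-5\right)^{2}\right) + 1\right) = 2 \left(-2\right) \left(\left(20 + 25\right) + 1\right) = - 4 \left(45 + 1\right) = \left(-4\right) 46 = -184$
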